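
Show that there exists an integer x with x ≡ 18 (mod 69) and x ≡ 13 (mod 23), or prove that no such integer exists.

No such integer exists.

Both moduli are multiples of 23 = gcd(69, 23), so any solution would satisfy x ≡ 18 and x ≡ 13 modulo 23 simultaneously.
These are incompatible: 18 − 13 = 5 is not divisible by 23.
So no integer satisfies both congruences.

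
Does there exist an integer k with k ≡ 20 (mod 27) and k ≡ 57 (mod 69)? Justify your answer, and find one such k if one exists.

gcd(27, 69) = 3. If k ≡ 20 (mod 27) and k ≡ 57 (mod 69), then k ≡ 20 (mod 3) and k ≡ 57 (mod 3).
However 20 ≡ 2 and 57 ≡ 0 (mod 3), and 2 ≠ 0.
So no integer satisfies both congruences.

No, no such integer exists.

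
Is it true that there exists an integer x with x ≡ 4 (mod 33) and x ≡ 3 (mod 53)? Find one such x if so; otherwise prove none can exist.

x = 268

gcd(33, 53) = 1, so the Chinese Remainder Theorem guarantees exactly one residue class mod 1749 satisfying both.
Write x = 4 + 33t and require 4 + 33t ≡ 3 (mod 53), i.e. 33t ≡ 52 (mod 53).
To invert 33 modulo 53: 53 = 1·33 + 20, 33 = 1·20 + 13, 20 = 1·13 + 7, 13 = 1·7 + 6, 7 = 1·6 + 1, 6 = 6·1 + 0, and unwinding, 1 = 7 − 1·6 = 7 − (13 − 1·7) = −13 + 2·7 = −13 + 2·(20 − 1·13) = 2·20 − 3·13 = 2·20 − 3·(33 − 1·20) = −3·33 + 5·20 = −3·33 + 5·(53 − 1·33) = 5·53 − 8·33. Thus 33⁻¹ ≡ -8 ≡ 45 (mod 53).
Therefore t ≡ 45·52 = 2340 ≡ 8 (mod 53).
Taking t = 8 gives x = 4 + 33·8 = 268.
Indeed 268 ≡ 4 (mod 33) and 268 ≡ 3 (mod 53).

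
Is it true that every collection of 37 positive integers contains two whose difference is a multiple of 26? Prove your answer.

Yes.

Each integer lies in one of the 26 residue classes modulo 26.
Since 37 > 26, two of the 37 integers must share a residue class by the pigeonhole principle; call them a and b.
Then a ≡ b (mod 26), i.e. 26 ∣ (a − b).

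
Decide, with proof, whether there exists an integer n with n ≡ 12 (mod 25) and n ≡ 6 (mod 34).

n = 312

gcd(25, 34) = 1, so the Chinese Remainder Theorem guarantees exactly one residue class mod 850 satisfying both.
Write n = 12 + 25t and require 12 + 25t ≡ 6 (mod 34), i.e. 25t ≡ 28 (mod 34).
Since 25·15 = 375 = 11·34 + 1, the inverse of 25 mod 34 is 15.
Multiplying by 15: t ≡ 15·28 = 420 ≡ 12 (mod 34).
Taking t = 12 gives n = 12 + 25·12 = 312.
Check: 312 mod 25 = 12, 312 mod 34 = 6. ✓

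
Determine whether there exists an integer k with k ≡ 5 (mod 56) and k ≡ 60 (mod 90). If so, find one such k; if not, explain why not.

Both moduli are multiples of 2 = gcd(56, 90), so any solution would satisfy k ≡ 5 and k ≡ 60 modulo 2 simultaneously.
However 5 ≡ 1 and 60 ≡ 0 (mod 2), and 1 ≠ 0.
So no integer satisfies both congruences.

No such integer exists.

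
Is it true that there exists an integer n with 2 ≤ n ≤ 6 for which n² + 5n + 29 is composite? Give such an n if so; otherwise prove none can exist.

At n = 4: 4² + 5·4 + 29 = 65 = 5·13, which is composite.

n = 4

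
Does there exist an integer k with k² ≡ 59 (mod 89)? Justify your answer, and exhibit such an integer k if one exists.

Apply Euler's criterion with the prime 89: 59 is a quadratic residue iff 59^44 ≡ 1 (mod 89), and a non-residue iff it is ≡ −1.
Repeated squaring mod 89: 59^2 = 3481 ≡ 10; 59^4 ≡ 10² = 100 ≡ 11; 59^8 ≡ 11² = 121 ≡ 32; 59^16 ≡ 32² = 1024 ≡ 45; 59^32 ≡ 45² = 2025 ≡ 67.
Since 44 = 32 + 8 + 4, 59^44 ≡ 67 · 32 · 11; multiplying out mod 89: 67·32 = 2144 ≡ 8, then 8·11 = 88 ≡ 88. Thus 59^44 ≡ 88 ≡ −1 (mod 89).
The value −1 means 59 is a non-residue modulo 89, so k² ≡ 59 (mod 89) is impossible.

There is no such integer.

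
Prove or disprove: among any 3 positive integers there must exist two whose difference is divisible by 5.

No; for instance {4, 5, 6} is a counterexample.

Try 3 consecutive integers, 4, 5, 6. Their remainders mod 5 are 4, 0, 1 — pairwise different, as any 3 ≤ 5 consecutive integers have distinct residues.
Any two of them differ by at most 2 < 5 and by at least 1, so no difference is a multiple of 5.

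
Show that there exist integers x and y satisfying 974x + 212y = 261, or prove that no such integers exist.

No, no such integers exist.

Both 974 and 212 are divisible by gcd(974, 212) = 2, hence so is any combination 974x + 212y.
However 261 leaves remainder 1 on division by 2.
Therefore 974x + 212y = 261 has no solution in integers.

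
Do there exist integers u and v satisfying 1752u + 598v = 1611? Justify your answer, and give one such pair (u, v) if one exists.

gcd(1752, 598) = 2, so every integer of the form 1752u + 598v is a multiple of 2.
However 1611 leaves remainder 1 on division by 2.
Hence no integers u, v satisfy the equation.

There are no such integers.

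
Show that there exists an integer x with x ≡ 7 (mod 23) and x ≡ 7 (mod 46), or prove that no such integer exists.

gcd(23, 46) = 23. A simultaneous solution exists iff 7 ≡ 7 (mod 23); here 7 mod 23 = 7 = 7 mod 23, so it does.
The smallest candidate x = 7 works directly: 7 ≡ 7 (mod 46).
Verify: 7 = 0·23 + 7 and 7 = 0·46 + 7. ✓

x = 7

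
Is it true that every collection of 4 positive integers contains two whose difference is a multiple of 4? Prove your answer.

No, the set {7, 8, 9, 10} is a counterexample.

Consider the 4 integers 7, 8, 9, 10. They lie in distinct residue classes modulo 4, since 4 ≤ 4.
The differences between them range over 1, …, 3, none of which is divisible by 4.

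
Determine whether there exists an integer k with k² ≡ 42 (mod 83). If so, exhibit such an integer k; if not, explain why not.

83 is prime, so by Euler's criterion 42 is a square mod 83 iff 42^((83−1)/2) = 42^41 ≡ 1 (mod 83).
Repeated squaring mod 83: 42^2 = 1764 ≡ 21; 42^4 ≡ 21² = 441 ≡ 26; 42^8 ≡ 26² = 676 ≡ 12; 42^16 ≡ 12² = 144 ≡ 61; 42^32 ≡ 61² = 3721 ≡ 69.
Since 41 = 32 + 8 + 1, 42^41 ≡ 69 · 12 · 42; multiplying out mod 83: 69·12 = 828 ≡ 81, then 81·42 = 3402 ≡ 82. Thus 42^41 ≡ 82 ≡ −1 (mod 83).
By Euler's criterion 42 is a quadratic non-residue mod 83: no k satisfies k² ≡ 42 (mod 83).

No, no such integer exists.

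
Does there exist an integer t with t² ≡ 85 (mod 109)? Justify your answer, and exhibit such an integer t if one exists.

No, no such integer exists.

109 is prime, so by Euler's criterion 85 is a square mod 109 iff 85^((109−1)/2) = 85^54 ≡ 1 (mod 109).
Repeated squaring mod 109: 85^2 = 7225 ≡ 31; 85^4 ≡ 31² = 961 ≡ 89; 85^8 ≡ 89² = 7921 ≡ 73; 85^16 ≡ 73² = 5329 ≡ 97; 85^32 ≡ 97² = 9409 ≡ 35.
Since 54 = 32 + 16 + 4 + 2, 85^54 ≡ 35 · 97 · 89 · 31; multiplying out mod 109: 35·97 = 3395 ≡ 16, then 16·89 = 1424 ≡ 7, then 7·31 = 217 ≡ 108. Thus 85^54 ≡ 108 ≡ −1 (mod 109).
By Euler's criterion 85 is a quadratic non-residue mod 109: no t satisfies t² ≡ 85 (mod 109).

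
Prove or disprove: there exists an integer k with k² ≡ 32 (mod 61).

61 is prime, so by Euler's criterion 32 is a square mod 61 iff 32^((61−1)/2) = 32^30 ≡ 1 (mod 61).
Squaring successively (mod 61): 32^2 = 1024 ≡ 48; 32^4 ≡ 48² = 2304 ≡ 47; 32^8 ≡ 47² = 2209 ≡ 13; 32^16 ≡ 13² = 169 ≡ 47.
Since 30 = 16 + 8 + 4 + 2, 32^30 ≡ 47 · 13 · 47 · 48; multiplying out mod 61: 47·13 = 611 ≡ 1, then 1·47 = 47 ≡ 47, then 47·48 = 2256 ≡ 60. Thus 32^30 ≡ 60 ≡ −1 (mod 61).
By Euler's criterion 32 is a quadratic non-residue mod 61: no k satisfies k² ≡ 32 (mod 61).

No, no such integer exists.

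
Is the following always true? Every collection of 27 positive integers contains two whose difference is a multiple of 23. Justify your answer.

There are exactly 23 possible remainders on division by 23.
With 27 integers and only 23 classes, the pigeonhole principle forces two of them, say a and b, into the same class.
Then a ≡ b (mod 23), i.e. 23 ∣ (a − b).

True.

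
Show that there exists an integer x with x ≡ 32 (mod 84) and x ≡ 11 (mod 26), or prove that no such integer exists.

No such integer exists.

gcd(84, 26) = 2. If x ≡ 32 (mod 84) and x ≡ 11 (mod 26), then x ≡ 32 (mod 2) and x ≡ 11 (mod 2).
These are incompatible: 32 − 11 = 21 is not divisible by 2.
Hence the system has no solution.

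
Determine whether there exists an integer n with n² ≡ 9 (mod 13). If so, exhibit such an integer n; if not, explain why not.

Take n = 10. Then 10² = 100 = 7·13 + 9, so 10² ≡ 9 (mod 13).

n = 10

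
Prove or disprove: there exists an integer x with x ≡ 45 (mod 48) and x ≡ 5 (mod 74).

x = 1485

The moduli are not coprime: gcd(48, 74) = 2. Compatibility requires 2 ∣ (5 − 45) = -40, which holds, so solutions exist.
Write x = 45 + 48t. Then 48t ≡ 5 − 45 ≡ 34 (mod 74); dividing through by 2 gives 24t ≡ 17 (mod 37).
Note 24·17 = 408 ≡ 1 (mod 37) (as 408 − 1 = 11·37), so 24⁻¹ ≡ 17.
Therefore t ≡ 17·17 = 289 ≡ 30 (mod 37).
Then x = 45 + 48·30 = 1485.
Verify: 1485 = 30·48 + 45 and 1485 = 20·74 + 5. ✓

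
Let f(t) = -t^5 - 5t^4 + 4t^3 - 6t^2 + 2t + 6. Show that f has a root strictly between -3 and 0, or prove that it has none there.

f(-3) = -324 and f(0) = 6, which have opposite signs.
As a polynomial, f is continuous on every closed interval.
By the Intermediate Value Theorem, f takes the value 0 somewhere in the open interval.

Yes, f has a root in the interval.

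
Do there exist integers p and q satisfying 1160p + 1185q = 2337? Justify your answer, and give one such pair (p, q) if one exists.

Any value of 1160p + 1185q is a multiple of gcd(1160, 1185) = 5.
However 2337 leaves remainder 2 on division by 5.
So the equation is unsolvable over ℤ.

No, no such integers exist.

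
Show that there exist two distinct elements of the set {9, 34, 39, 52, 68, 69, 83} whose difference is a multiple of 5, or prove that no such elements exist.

The pair (9, 34) works.

Both 9 and 34 leave remainder 4 on division by 5; their difference 25 = 5·5 is a multiple of 5.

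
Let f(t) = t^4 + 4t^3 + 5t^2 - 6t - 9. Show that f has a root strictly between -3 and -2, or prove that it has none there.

f(-3) = 27 and f(-2) = 7, both positive, so a sign-change argument is unavailable; we show f keeps this sign on the whole interval.
Substitute t = -2 − u, where 0 < u < 1 on the interval. Expanding, f(-2 − u) = u^4 + 4u^3 + 5u^2 + 10u + 7.
The nonzero coefficients here are all positive, so for u > 0 every term is positive (or zero), and the constant term 7 is strictly positive.
Therefore f(t) > 0 throughout (-3, -2), and f has no zero there.

f has no root in that interval.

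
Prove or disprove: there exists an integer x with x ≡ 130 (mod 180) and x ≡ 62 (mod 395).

Both moduli are multiples of 5 = gcd(180, 395), so any solution would satisfy x ≡ 130 and x ≡ 62 modulo 5 simultaneously.
But 130 mod 5 = 0 while 62 mod 5 = 2, a contradiction.
So no integer satisfies both congruences.

There is no such integer.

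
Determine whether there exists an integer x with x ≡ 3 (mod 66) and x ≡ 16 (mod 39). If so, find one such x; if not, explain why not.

Both moduli are multiples of 3 = gcd(66, 39), so any solution would satisfy x ≡ 3 and x ≡ 16 modulo 3 simultaneously.
These are incompatible: 3 − 16 = -13 is not divisible by 3.
Hence the system has no solution.

No such integer exists.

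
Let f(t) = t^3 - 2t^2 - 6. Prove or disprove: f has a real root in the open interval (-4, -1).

The endpoint values f(-4) = -102 and f(-1) = -9 are both negative. Claim: f(t) < 0 for every t in (-4, -1).
Shift to the endpoint -1: with t = -1 − u (0 < u < 3), one computes f(-1 − u) = -u^3 - 5u^2 - 7u - 9.
The nonzero coefficients here are all negative, so for u > 0 every term is negative (or zero), and the constant term -9 is strictly negative.
Therefore f(t) < 0 throughout (-4, -1), and f has no zero there.

No such root exists.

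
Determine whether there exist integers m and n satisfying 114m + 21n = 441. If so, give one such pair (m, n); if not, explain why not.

m = 0, n = 21

Since gcd(114, 21) = 3 and 441 = 3·147, Bézout's identity guarantees a solution.
Dividing through by 3 reduces the equation to 38m + 7n = 147.
Dividing repeatedly: 38 = 5·7 + 3, 7 = 2·3 + 1, 3 = 3·1 + 0.
Working back up the chain: 1 = 7 − 2·3 = 7 − 2·(38 − 5·7) = −2·38 + 11·7. So 38·(-2) + 7·11 = 1.
Multiplying through by 147: m = (-2)·147 = -294, n = 11·147 = 1617 is a solution.
Adding 42·7 to m and subtracting 42·38 from n gives the tidier solution (0, 21).
Check: 114·0 + 21·21 = 0 + 441 = 441. ✓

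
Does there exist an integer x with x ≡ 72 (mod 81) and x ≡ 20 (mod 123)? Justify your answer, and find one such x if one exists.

There is no such integer.

Reduce both congruences modulo 3, which divides 81 and 123: they say x ≡ 72 (mod 3) and x ≡ 20 (mod 3).
These are incompatible: 72 − 20 = 52 is not divisible by 3.
Therefore no such x exists.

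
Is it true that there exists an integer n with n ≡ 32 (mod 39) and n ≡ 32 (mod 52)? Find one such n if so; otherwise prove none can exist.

n = 32

Here gcd(39, 52) = 13, and both 32 and 32 leave remainder 6 mod 13, so the system is consistent.
The smallest candidate n = 32 works directly: 32 ≡ 32 (mod 52).
Check: 32 mod 39 = 32, 32 mod 52 = 32. ✓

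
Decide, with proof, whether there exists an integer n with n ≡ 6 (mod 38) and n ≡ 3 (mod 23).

gcd(38, 23) = 1, so the Chinese Remainder Theorem guarantees exactly one residue class mod 874 satisfying both.
Any solution of the first congruence is n = 6 + 38t; substituting into the second, 38t ≡ 3 − 6 ≡ 20 (mod 23).
38 ≡ 15 (mod 23), so this reads 15t ≡ 20 (mod 23). To invert 15 modulo 23: 23 = 1·15 + 8, 15 = 1·8 + 7, 8 = 1·7 + 1, 7 = 7·1 + 0, and unwinding, 1 = 8 − 1·7 = 8 − (15 − 1·8) = −15 + 2·8 = −15 + 2·(23 − 1·15) = 2·23 − 3·15. Thus 15⁻¹ ≡ -3 ≡ 20 (mod 23).
Multiplying by 20: t ≡ 20·20 = 400 ≡ 9 (mod 23).
With t = 9: n = 6 + 38·9 = 348.
Check: 348 mod 38 = 6, 348 mod 23 = 3. ✓

n = 348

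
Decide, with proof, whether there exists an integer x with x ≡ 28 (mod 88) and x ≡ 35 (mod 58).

Reduce both congruences modulo 2, which divides 88 and 58: they say x ≡ 28 (mod 2) and x ≡ 35 (mod 2).
But 28 mod 2 = 0 while 35 mod 2 = 1, a contradiction.
Hence the system has no solution.

No, no such integer exists.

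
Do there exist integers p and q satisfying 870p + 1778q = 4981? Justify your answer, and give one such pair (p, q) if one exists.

Both 870 and 1778 are divisible by gcd(870, 1778) = 2, hence so is any combination 870p + 1778q.
But 4981 is not a multiple of 2 (it leaves remainder 1).
So the equation is unsolvable over ℤ.

No such integers exist.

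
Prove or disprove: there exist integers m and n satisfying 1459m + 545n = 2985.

m = 110, n = -289

1459 and 545 are coprime, so 1459m + 545n ranges over all of ℤ.
Euclidean algorithm: 1459 = 2·545 + 369, 545 = 1·369 + 176, 369 = 2·176 + 17, 176 = 10·17 + 6, 17 = 2·6 + 5, 6 = 1·5 + 1, 5 = 5·1 + 0.
Working back up the chain: 1 = 6 − 1·5 = 6 − (17 − 2·6) = −17 + 3·6 = −17 + 3·(176 − 10·17) = 3·176 − 31·17 = 3·176 − 31·(369 − 2·176) = −31·369 + 65·176 = −31·369 + 65·(545 − 1·369) = 65·545 − 96·369 = 65·545 − 96·(1459 − 2·545) = −96·1459 + 257·545. So 1459·(-96) + 545·257 = 1.
Times 2985: 1459·(-286560) + 545·767145 = 2985, so (-286560, 767145) solves it.
Adding 526·545 to m and subtracting 526·1459 from n gives the tidier solution (110, -289).
Check: 1459·110 + 545·(-289) = 160490 − 157505 = 2985. ✓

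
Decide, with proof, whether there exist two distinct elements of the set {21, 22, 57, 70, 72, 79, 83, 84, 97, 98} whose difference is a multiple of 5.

Reduce each element mod 5: 21↦1, 22↦2, 57↦2, 70↦0, 72↦2, 79↦4, 83↦3, 84↦4, 97↦2, 98↦3. The residue 2 repeats (at 22 and 57), and 57 − 22 = 35 = 7·5.

Yes: 22 and 57.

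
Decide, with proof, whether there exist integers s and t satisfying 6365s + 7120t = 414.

No such integers exist.

Both 6365 and 7120 are divisible by gcd(6365, 7120) = 5, hence so is any combination 6365s + 7120t.
But 414 is not a multiple of 5 (it leaves remainder 4).
So the equation is unsolvable over ℤ.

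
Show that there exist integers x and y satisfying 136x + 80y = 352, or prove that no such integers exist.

x = 2, y = 1

Every value of 136x + 80y is a multiple of gcd(136, 80) = 8; since 8 ∣ 352, solutions exist.
Dividing through by 8 reduces the equation to 17x + 10y = 44.
Run the Euclidean algorithm on 17 and 10: 17 = 1·10 + 7, 10 = 1·7 + 3, 7 = 2·3 + 1, 3 = 3·1 + 0.
Working back up the chain: 1 = 7 − 2·3 = 7 − 2·(10 − 1·7) = −2·10 + 3·7 = −2·10 + 3·(17 − 1·10) = 3·17 − 5·10. So 17·3 + 10·(-5) = 1.
Multiplying through by 44: x = 3·44 = 132, y = (-5)·44 = -220 is a solution.
The general solution is x = 132 + 10k, y = -220 − 17k; taking k = -13 gives the smaller pair x = 2, y = 1.
Check: 136·2 + 80·1 = 272 + 80 = 352. ✓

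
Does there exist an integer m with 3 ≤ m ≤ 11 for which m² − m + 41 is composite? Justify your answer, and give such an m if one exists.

The values for m = 3, 4, …, 11 are 47, 53, 61, 71, 83, 97, 113, 131, 151, and each of these is prime.
So no value in the range makes the expression composite.

There is no such integer m in that range.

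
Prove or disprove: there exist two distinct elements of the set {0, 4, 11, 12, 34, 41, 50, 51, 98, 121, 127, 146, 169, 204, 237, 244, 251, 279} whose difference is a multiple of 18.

Residues mod 18: 0↦0, 4↦4, 11↦11, 12↦12, 34↦16, 41↦5, 50↦14, 51↦15, 98↦8, 121↦13, 127↦1, 146↦2, 169↦7, 204↦6, 237↦3, 244↦10, 251↦17, 279↦9.
These 18 residues are pairwise different, hence no difference of two elements is divisible by 18.

No such pair exists.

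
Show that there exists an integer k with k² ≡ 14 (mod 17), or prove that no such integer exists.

No, no such integer exists.

Squares mod 17 repeat after k = 8 (as (−k)² = k²); for k = 0..8 they are 0, 1, 4, 9, 16, 8, 2, 15, 13.
So the quadratic residues mod 17 are {0, 1, 2, 4, 8, 9, 13, 15, 16}, and 14 is not among them.
Hence no integer k has k² ≡ 14 (mod 17).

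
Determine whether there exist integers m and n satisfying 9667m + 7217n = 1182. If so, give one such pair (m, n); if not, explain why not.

No such integers exist.

Both 9667 and 7217 are divisible by gcd(9667, 7217) = 7, hence so is any combination 9667m + 7217n.
But 1182 is not a multiple of 7 (it leaves remainder 6).
Hence no integers m, n satisfy the equation.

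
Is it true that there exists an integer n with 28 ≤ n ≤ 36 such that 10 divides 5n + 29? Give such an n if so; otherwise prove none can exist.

No such integer n in that range exists.

The values of 5n + 29 for n = 28, 29, …, 36 are 169, 174, 179, 184, 189, 194, 199, 204, 209; reduced mod 10 these are 9, 4, 9, 4, 9, 4, 9, 4, 9.
Since 0 is absent from this list, 10 ∤ 5n + 29 for every n with 28 ≤ n ≤ 36.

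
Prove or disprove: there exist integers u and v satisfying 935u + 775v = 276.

There are no such integers.

gcd(935, 775) = 5, so every integer of the form 935u + 775v is a multiple of 5.
But 276 is not a multiple of 5 (it leaves remainder 1).
Hence no integers u, v satisfy the equation.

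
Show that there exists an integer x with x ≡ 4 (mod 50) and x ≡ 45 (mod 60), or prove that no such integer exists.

Both moduli are multiples of 10 = gcd(50, 60), so any solution would satisfy x ≡ 4 and x ≡ 45 modulo 10 simultaneously.
However 4 ≡ 4 and 45 ≡ 5 (mod 10), and 4 ≠ 5.
So no integer satisfies both congruences.

There is no such integer.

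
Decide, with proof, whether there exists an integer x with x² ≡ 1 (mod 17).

x = 16

x = 16 works: 16² = 256, and 256 − 1 = 255 = 15·17.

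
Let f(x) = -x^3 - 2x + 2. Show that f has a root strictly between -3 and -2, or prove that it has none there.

Evaluate at the endpoints: f(-3) = 35, f(-2) = 14 — same sign (positive).
The derivative f'(x) = -3x^2 - 2 is a quadratic with discriminant 0² − 4·(-3)·(-2) = -24 < 0; it never vanishes, so it is always negative (sign of the leading coefficient).
So f is strictly decreasing; between -3 and -2 its values lie between f(-3) = 35 and f(-2) = 14, all positive. Therefore f has no root in (-3, -2).

No.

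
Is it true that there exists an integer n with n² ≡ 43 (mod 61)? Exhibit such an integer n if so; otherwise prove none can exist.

No, no such integer exists.

61 is prime, so by Euler's criterion 43 is a square mod 61 iff 43^((61−1)/2) = 43^30 ≡ 1 (mod 61).
Repeated squaring mod 61: 43^2 = 1849 ≡ 19; 43^4 ≡ 19² = 361 ≡ 56; 43^8 ≡ 56² = 3136 ≡ 25; 43^16 ≡ 25² = 625 ≡ 15.
Since 30 = 16 + 8 + 4 + 2, 43^30 ≡ 15 · 25 · 56 · 19; multiplying out mod 61: 15·25 = 375 ≡ 9, then 9·56 = 504 ≡ 16, then 16·19 = 304 ≡ 60. Thus 43^30 ≡ 60 ≡ −1 (mod 61).
By Euler's criterion 43 is a quadratic non-residue mod 61: no n satisfies n² ≡ 43 (mod 61).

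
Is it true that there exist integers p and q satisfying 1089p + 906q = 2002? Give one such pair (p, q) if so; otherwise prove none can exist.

No, no such integers exist.

Both 1089 and 906 are divisible by gcd(1089, 906) = 3, hence so is any combination 1089p + 906q.
But 2002 = 3·667 + 1, so 3 ∤ 2002.
Therefore 1089p + 906q = 2002 has no solution in integers.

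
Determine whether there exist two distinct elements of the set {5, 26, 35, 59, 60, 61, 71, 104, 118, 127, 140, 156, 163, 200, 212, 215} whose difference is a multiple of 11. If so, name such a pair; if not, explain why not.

Yes: 5 and 60.

Reduce each element mod 11: 5↦5, 26↦4, 35↦2, 59↦4, 60↦5, 61↦6, 71↦5, 104↦5, 118↦8, 127↦6, 140↦8, 156↦2, 163↦9, 200↦2, 212↦3, 215↦6. The residue 5 repeats (at 5 and 60), and 60 − 5 = 55 = 5·11.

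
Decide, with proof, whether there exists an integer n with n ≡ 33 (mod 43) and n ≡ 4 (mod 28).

n = 592

The moduli 43 and 28 are coprime, so by the Chinese Remainder Theorem a unique solution modulo 1204 exists.
Any solution of the first congruence is n = 33 + 43t; substituting into the second, 43t ≡ 4 − 33 ≡ 27 (mod 28).
43 ≡ 15 (mod 28), so this reads 15t ≡ 27 (mod 28). Invert 15 mod 28 by the Euclidean algorithm: 28 = 1·15 + 13, 15 = 1·13 + 2, 13 = 6·2 + 1, 2 = 2·1 + 0; back-substituting, 1 = 13 − 6·2 = 13 − 6·(15 − 1·13) = −6·15 + 7·13 = −6·15 + 7·(28 − 1·15) = 7·28 − 13·15. Hence 15·(-13) ≡ 1, so 15⁻¹ ≡ -13 ≡ 15 (mod 28).
Multiplying by 15: t ≡ 15·27 = 405 ≡ 13 (mod 28).
Taking t = 13 gives n = 33 + 43·13 = 592.
Indeed 592 ≡ 33 (mod 43) and 592 ≡ 4 (mod 28).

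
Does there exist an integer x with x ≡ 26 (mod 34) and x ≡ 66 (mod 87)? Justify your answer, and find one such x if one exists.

x = 1284

gcd(34, 87) = 1, so the Chinese Remainder Theorem guarantees exactly one residue class mod 2958 satisfying both.
Any solution of the first congruence is x = 26 + 34t; substituting into the second, 34t ≡ 66 − 26 ≡ 40 (mod 87).
Note 34·64 = 2176 ≡ 1 (mod 87) (as 2176 − 1 = 25·87), so 34⁻¹ ≡ 64.
Therefore t ≡ 64·40 = 2560 ≡ 37 (mod 87).
Taking t = 37 gives x = 26 + 34·37 = 1284.
Indeed 1284 ≡ 26 (mod 34) and 1284 ≡ 66 (mod 87).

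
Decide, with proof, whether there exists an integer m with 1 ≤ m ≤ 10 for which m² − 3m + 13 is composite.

The values for m = 1, 2, …, 10 are 11, 11, 13, 17, 23, 31, 41, 53, 67, 83, and each of these is prime.
So no value in the range makes the expression composite.

No such integer m in that range exists.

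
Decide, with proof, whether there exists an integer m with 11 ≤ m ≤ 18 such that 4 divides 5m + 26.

At m = 14 we get 5·14 + 26 = 96, and 96 = 4·24.

m = 14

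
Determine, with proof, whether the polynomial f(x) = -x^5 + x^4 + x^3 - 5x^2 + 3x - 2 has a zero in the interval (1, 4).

No.

The endpoint values f(1) = -3 and f(4) = -774 are both negative. Claim: f(x) < 0 for every x in (1, 4).
Shift to the endpoint 1: with x = 1 + u (0 < u < 3), one computes f(1 + u) = -u^5 - 4u^4 - 5u^3 - 6u^2 - 5u - 3.
All 6 nonzero coefficients of this polynomial in u are negative; hence for u > 0 the value is a sum of negative terms (the constant -3 among them).
Therefore f(x) < 0 throughout (1, 4), and f has no zero there.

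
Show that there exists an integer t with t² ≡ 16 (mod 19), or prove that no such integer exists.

t = 4

Take t = 4. Then 4² = 16, and since 0 ≤ 16 < 19 this is already reduced: 4² ≡ 16 (mod 19).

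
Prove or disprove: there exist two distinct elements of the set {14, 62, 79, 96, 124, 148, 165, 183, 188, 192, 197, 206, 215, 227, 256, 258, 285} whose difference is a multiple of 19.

Residues mod 19: 14↦14, 62↦5, 79↦3, 96↦1, 124↦10, 148↦15, 165↦13, 183↦12, 188↦17, 192↦2, 197↦7, 206↦16, 215↦6, 227↦18, 256↦9, 258↦11, 285↦0.
No residue repeats among the 17 elements, so no pair has difference ≡ 0 (mod 19).

No, no such pair exists.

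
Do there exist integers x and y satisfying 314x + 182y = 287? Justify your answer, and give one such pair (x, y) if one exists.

Both 314 and 182 are divisible by gcd(314, 182) = 2, hence so is any combination 314x + 182y.
But 287 is not a multiple of 2 (it leaves remainder 1).
So the equation is unsolvable over ℤ.

No, no such integers exist.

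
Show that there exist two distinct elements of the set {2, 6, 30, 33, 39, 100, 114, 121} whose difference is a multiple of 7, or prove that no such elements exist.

2 and 30 are such a pair.

Both 2 and 30 leave remainder 2 on division by 7; their difference 28 = 4·7 is a multiple of 7.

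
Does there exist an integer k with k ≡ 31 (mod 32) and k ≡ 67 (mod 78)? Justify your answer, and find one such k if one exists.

Here gcd(32, 78) = 2, and both 31 and 67 leave remainder 1 mod 2, so the system is consistent.
Step through k = 31, 31 + 32, 31 + 2·32, …: the values 31, 63, 95, 127, 159, 191, 223 reduce mod 78 to 31, 63, 17, 49, 3, 35, 67. The value 223 hits 67.
Check: 223 mod 32 = 31, 223 mod 78 = 67. ✓

k = 223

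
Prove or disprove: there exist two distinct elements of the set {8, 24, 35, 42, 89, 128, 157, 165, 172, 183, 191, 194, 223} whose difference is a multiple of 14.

Two integers differ by a multiple of 14 exactly when they have the same residue mod 14. The residues are 8↦8, 24↦10, 35↦7, 42↦0, 89↦5, 128↦2, 157↦3, 165↦11, 172↦4, 183↦1, 191↦9, 194↦12, 223↦13.
No residue repeats among the 13 elements, so no pair has difference ≡ 0 (mod 14).

No such pair exists.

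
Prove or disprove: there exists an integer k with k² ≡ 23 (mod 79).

k = 55

Take k = 55. Then 55² = 3025 = 38·79 + 23, so 55² ≡ 23 (mod 79).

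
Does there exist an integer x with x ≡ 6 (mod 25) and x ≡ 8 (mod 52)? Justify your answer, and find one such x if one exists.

x = 1256

Since 25 and 52 share no common factor, CRT says the pair of congruences has a solution (unique mod 1300).
Any solution of the first congruence is x = 6 + 25t; substituting into the second, 25t ≡ 8 − 6 ≡ 2 (mod 52).
Note 25·25 = 625 ≡ 1 (mod 52) (as 625 − 1 = 12·52), so 25⁻¹ ≡ 25.
Multiplying by 25: t ≡ 25·2 = 50 (mod 52).
With t = 50: x = 6 + 25·50 = 1256.
Indeed 1256 ≡ 6 (mod 25) and 1256 ≡ 8 (mod 52).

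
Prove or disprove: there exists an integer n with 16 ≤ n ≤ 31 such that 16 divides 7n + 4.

n = 20

For n = 16, 17, 18, 19 the values 116, 123, 130, 137 are not multiples of 16. Try n = 20: 7·20 + 4 = 144 = 9·16, which is divisible by 16.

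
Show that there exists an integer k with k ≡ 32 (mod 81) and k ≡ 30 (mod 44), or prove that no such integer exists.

The moduli 81 and 44 are coprime, so by the Chinese Remainder Theorem a unique solution modulo 3564 exists.
Any solution of the first congruence is k = 32 + 81t; substituting into the second, 81t ≡ 30 − 32 ≡ 42 (mod 44).
81 ≡ 37 (mod 44), so this reads 37t ≡ 42 (mod 44). Since 37·25 = 925 = 21·44 + 1, the inverse of 37 mod 44 is 25.
Multiplying by 25: t ≡ 25·42 = 1050 ≡ 38 (mod 44).
With t = 38: k = 32 + 81·38 = 3110.
Check: 3110 mod 81 = 32, 3110 mod 44 = 30. ✓

k = 3110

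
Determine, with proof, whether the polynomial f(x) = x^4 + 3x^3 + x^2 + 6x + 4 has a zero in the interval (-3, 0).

f(-3) = -5 and f(0) = 4, which have opposite signs.
As a polynomial, f is continuous on every closed interval.
By the Intermediate Value Theorem f must vanish at some point of (-3, 0).

Yes, f has a root in the interval.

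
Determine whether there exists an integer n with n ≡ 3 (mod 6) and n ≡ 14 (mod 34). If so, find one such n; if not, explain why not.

There is no such integer.

gcd(6, 34) = 2. If n ≡ 3 (mod 6) and n ≡ 14 (mod 34), then n ≡ 3 (mod 2) and n ≡ 14 (mod 2).
But 3 mod 2 = 1 while 14 mod 2 = 0, a contradiction.
Therefore no such n exists.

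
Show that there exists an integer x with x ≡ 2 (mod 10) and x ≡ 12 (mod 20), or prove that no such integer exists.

Here gcd(10, 20) = 10, and both 2 and 12 leave remainder 2 mod 10, so the system is consistent.
List candidates x ≡ 2 (mod 10): 2, 12. Modulo 20 these are 2, 12; 12 gives 12 as required.
Check: 12 mod 10 = 2, 12 mod 20 = 12. ✓

x = 12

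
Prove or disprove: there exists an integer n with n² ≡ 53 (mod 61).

61 is prime, so by Euler's criterion 53 is a square mod 61 iff 53^((61−1)/2) = 53^30 ≡ 1 (mod 61).
Squaring successively (mod 61): 53^2 = 2809 ≡ 3; 53^4 ≡ 3² = 9 ≡ 9; 53^8 ≡ 9² = 81 ≡ 20; 53^16 ≡ 20² = 400 ≡ 34.
Since 30 = 16 + 8 + 4 + 2, 53^30 ≡ 34 · 20 · 9 · 3; multiplying out mod 61: 34·20 = 680 ≡ 9, then 9·9 = 81 ≡ 20, then 20·3 = 60 ≡ 60. Thus 53^30 ≡ 60 ≡ −1 (mod 61).
By Euler's criterion 53 is a quadratic non-residue mod 61: no n satisfies n² ≡ 53 (mod 61).

No such integer exists.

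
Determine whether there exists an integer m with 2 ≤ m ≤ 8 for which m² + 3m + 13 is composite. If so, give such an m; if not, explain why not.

The values for m = 2, 3, …, 8 are 23, 31, 41, 53, 67, 83, 101, and each of these is prime.
So no value in the range makes the expression composite.

No such integer m in that range exists.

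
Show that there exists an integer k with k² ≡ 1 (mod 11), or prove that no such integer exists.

Take k = 1. Then 1² = 1, and since 0 ≤ 1 < 11 this is already reduced: 1² ≡ 1 (mod 11).

k = 1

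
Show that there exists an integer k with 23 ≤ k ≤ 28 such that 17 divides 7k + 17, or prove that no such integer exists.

There is no such integer k in that range.

For k = 23, 24, …, 28 the values of 7k + 17 modulo 17 are 8, 15, 5, 12, 2, 9 respectively.
The residue 0 does not occur, so no k in [23, 28] makes 7k + 17 a multiple of 17.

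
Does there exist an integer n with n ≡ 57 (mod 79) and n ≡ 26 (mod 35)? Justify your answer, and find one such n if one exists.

n = 1321

Since 79 and 35 share no common factor, CRT says the pair of congruences has a solution (unique mod 2765).
Write n = 57 + 79t and require 57 + 79t ≡ 26 (mod 35), i.e. 79t ≡ 4 (mod 35).
79 ≡ 9 (mod 35), so this reads 9t ≡ 4 (mod 35). To invert 9 modulo 35: 35 = 3·9 + 8, 9 = 1·8 + 1, 8 = 8·1 + 0, and unwinding, 1 = 9 − 1·8 = 9 − (35 − 3·9) = −35 + 4·9. Thus 9⁻¹ ≡ 4 (mod 35).
Therefore t ≡ 4·4 = 16 (mod 35).
With t = 16: n = 57 + 79·16 = 1321.
Check: 1321 mod 79 = 57, 1321 mod 35 = 26. ✓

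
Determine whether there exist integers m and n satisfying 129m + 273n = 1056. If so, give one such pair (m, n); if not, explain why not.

Since gcd(129, 273) = 3 and 1056 = 3·352, Bézout's identity guarantees a solution.
Dividing through by 3 reduces the equation to 43m + 91n = 352.
Dividing repeatedly: 91 = 2·43 + 5, 43 = 8·5 + 3, 5 = 1·3 + 2, 3 = 1·2 + 1, 2 = 2·1 + 0.
Unwinding: 1 = 3 − 1·2 = 3 − (5 − 1·3) = −5 + 2·3 = −5 + 2·(43 − 8·5) = 2·43 − 17·5 = 2·43 − 17·(91 − 2·43) = −17·91 + 36·43, i.e. 43·36 + 91·(-17) = 1.
Scaling by 352 gives the particular solution (m, n) = (12672, -5984).
Subtracting 139·91 from m and adding 139·43 to n gives the tidier solution (23, -7).
Check: 129·23 + 273·(-7) = 2967 − 1911 = 1056. ✓

m = 23, n = -7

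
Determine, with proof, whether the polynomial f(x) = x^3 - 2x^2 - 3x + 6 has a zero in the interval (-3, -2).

The endpoint values f(-3) = -30 and f(-2) = -4 are both negative. Claim: f(x) < 0 for every x in (-3, -2).
Shift to the endpoint -2: with x = -2 − u (0 < u < 1), one computes f(-2 − u) = -u^3 - 8u^2 - 17u - 4.
All 4 nonzero coefficients of this polynomial in u are negative; hence for u > 0 the value is a sum of negative terms (the constant -4 among them).
So f is strictly negative on (-3, -2); no root exists in the interval.

f has no root in that interval.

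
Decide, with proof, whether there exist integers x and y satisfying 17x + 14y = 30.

Since gcd(17, 14) = 1, every integer is an integer combination of 17 and 14.
Dividing repeatedly: 17 = 1·14 + 3, 14 = 4·3 + 2, 3 = 1·2 + 1, 2 = 2·1 + 0.
Back-substituting, 1 = 3 − 1·2 = 3 − (14 − 4·3) = −14 + 5·3 = −14 + 5·(17 − 1·14) = 5·17 − 6·14; that is, 17·5 + 14·(-6) = 1.
Multiplying through by 30: x = 5·30 = 150, y = (-6)·30 = -180 is a solution.
Shifting by a multiple of (14, −17) keeps it a solution: x = 150 − 10·14 = 10, y = -180 + 10·17 = -10.
Check: 17·10 + 14·(-10) = 170 − 140 = 30. ✓

x = 10, y = -10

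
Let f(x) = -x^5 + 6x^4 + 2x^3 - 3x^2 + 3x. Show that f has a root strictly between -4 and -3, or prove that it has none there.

f has no root in that interval.

f(-4) = 2372 and f(-3) = 639, both positive, so a sign-change argument is unavailable; we show f keeps this sign on the whole interval.
Substitute x = -3 − u, where 0 < u < 1 on the interval. Expanding, f(-3 − u) = u^5 + 21u^4 + 160u^3 + 573u^2 + 978u + 639.
The nonzero coefficients here are all positive, so for u > 0 every term is positive (or zero), and the constant term 639 is strictly positive.
Therefore f(x) > 0 throughout (-4, -3), and f has no zero there.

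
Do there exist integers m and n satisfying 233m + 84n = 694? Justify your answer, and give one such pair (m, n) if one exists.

m = 74, n = -197

Since gcd(233, 84) = 1, every integer is an integer combination of 233 and 84.
Dividing repeatedly: 233 = 2·84 + 65, 84 = 1·65 + 19, 65 = 3·19 + 8, 19 = 2·8 + 3, 8 = 2·3 + 2, 3 = 1·2 + 1, 2 = 2·1 + 0.
Working back up the chain: 1 = 3 − 1·2 = 3 − (8 − 2·3) = −8 + 3·3 = −8 + 3·(19 − 2·8) = 3·19 − 7·8 = 3·19 − 7·(65 − 3·19) = −7·65 + 24·19 = −7·65 + 24·(84 − 1·65) = 24·84 − 31·65 = 24·84 − 31·(233 − 2·84) = −31·233 + 86·84. So 233·(-31) + 84·86 = 1.
Scaling by 694 gives the particular solution (m, n) = (-21514, 59684).
The general solution is m = -21514 + 84k, n = 59684 − 233k; taking k = 257 gives the smaller pair m = 74, n = -197.
Check: 233·74 + 84·(-197) = 17242 − 16548 = 694. ✓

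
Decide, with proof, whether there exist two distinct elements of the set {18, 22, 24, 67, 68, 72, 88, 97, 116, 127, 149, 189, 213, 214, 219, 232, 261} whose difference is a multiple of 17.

Reduce each element modulo 17: 18↦1, 22↦5, 24↦7, 67↦16, 68↦0, 72↦4, 88↦3, 97↦12, 116↦14, 127↦8, 149↦13, 189↦2, 213↦9, 214↦10, 219↦15, 232↦11, 261↦6.
All 17 residues are distinct, so no two elements differ by a multiple of 17.

No, no such pair exists.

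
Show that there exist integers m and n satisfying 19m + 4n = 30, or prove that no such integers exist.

19 and 4 are coprime, so 19m + 4n ranges over all of ℤ.
Run the Euclidean algorithm on 19 and 4: 19 = 4·4 + 3, 4 = 1·3 + 1, 3 = 3·1 + 0.
Working back up the chain: 1 = 4 − 1·3 = 4 − (19 − 4·4) = −19 + 5·4. So 19·(-1) + 4·5 = 1.
Scaling by 30 gives the particular solution (m, n) = (-30, 150).
Adding 8·4 to m and subtracting 8·19 from n gives the tidier solution (2, -2).
Indeed 19·2 + 4·(-2) = 38 − 8 = 30.

m = 2, n = -2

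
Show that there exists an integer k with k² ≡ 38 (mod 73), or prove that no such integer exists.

k = 44 works: 44² = 1936, and 1936 − 38 = 1898 = 26·73.

k = 44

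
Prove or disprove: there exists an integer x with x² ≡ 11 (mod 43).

x = 22

x = 22 works: 22² = 484, and 484 − 11 = 473 = 11·43.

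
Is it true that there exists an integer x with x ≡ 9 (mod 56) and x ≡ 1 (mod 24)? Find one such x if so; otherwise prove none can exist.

The moduli are not coprime: gcd(56, 24) = 8. Compatibility requires 8 ∣ (1 − 9) = -8, which holds, so solutions exist.
The integers ≡ 9 (mod 56) are 9, 65, 121, …; their remainders mod 24 are 9, 17, 1, so x = 121 is the first that is ≡ 1 (mod 24).
Check: 121 mod 56 = 9, 121 mod 24 = 1. ✓

x = 121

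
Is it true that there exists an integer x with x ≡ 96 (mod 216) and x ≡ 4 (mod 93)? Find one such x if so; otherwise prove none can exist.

gcd(216, 93) = 3. If x ≡ 96 (mod 216) and x ≡ 4 (mod 93), then x ≡ 96 (mod 3) and x ≡ 4 (mod 3).
But 96 mod 3 = 0 while 4 mod 3 = 1, a contradiction.
Therefore no such x exists.

No such integer exists.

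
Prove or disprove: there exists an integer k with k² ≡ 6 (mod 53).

k = 18

Take k = 18. Then 18² = 324 = 6·53 + 6, so 18² ≡ 6 (mod 53).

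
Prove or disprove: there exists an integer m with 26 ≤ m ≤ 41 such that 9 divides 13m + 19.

Scanning upward from m = 26 gives 357, 370, 383, none divisible by 9. At m = 29 we get 13·29 + 19 = 396, and 396 = 9·44.

m = 29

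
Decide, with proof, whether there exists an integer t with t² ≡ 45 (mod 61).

t = 44

Take t = 44. Then 44² = 1936 = 31·61 + 45, so 44² ≡ 45 (mod 61).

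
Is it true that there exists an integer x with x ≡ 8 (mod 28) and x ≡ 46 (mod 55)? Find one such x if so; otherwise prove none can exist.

gcd(28, 55) = 1, so the Chinese Remainder Theorem guarantees exactly one residue class mod 1540 satisfying both.
Write x = 8 + 28t and require 8 + 28t ≡ 46 (mod 55), i.e. 28t ≡ 38 (mod 55).
Note 28·2 = 56 ≡ 1 (mod 55) (as 56 − 1 = 1·55), so 28⁻¹ ≡ 2.
Therefore t ≡ 2·38 = 76 ≡ 21 (mod 55).
Taking t = 21 gives x = 8 + 28·21 = 596.
Indeed 596 ≡ 8 (mod 28) and 596 ≡ 46 (mod 55).

x = 596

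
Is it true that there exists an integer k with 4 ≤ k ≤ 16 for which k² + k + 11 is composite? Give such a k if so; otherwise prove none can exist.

At k = 10: 10² + 10 + 11 = 121 = 11·11, which is composite.

k = 10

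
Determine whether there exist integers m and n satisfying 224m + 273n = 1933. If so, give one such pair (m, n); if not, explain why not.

gcd(224, 273) = 7, so every integer of the form 224m + 273n is a multiple of 7.
But 1933 = 7·276 + 1, so 7 ∤ 1933.
Hence no integers m, n satisfy the equation.

No such integers exist.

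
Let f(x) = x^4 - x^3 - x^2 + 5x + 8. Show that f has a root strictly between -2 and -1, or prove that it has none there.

f has no root in that interval.

f(-2) = 18 and f(-1) = 4, both positive, so a sign-change argument is unavailable; we show f keeps this sign on the whole interval.
Shift to the endpoint -1: with x = -1 − u (0 < u < 1), one computes f(-1 − u) = u^4 + 5u^3 + 8u^2 + 4.
The nonzero coefficients here are all positive, so for u > 0 every term is positive (or zero), and the constant term 4 is strictly positive.
Therefore f(x) > 0 throughout (-2, -1), and f has no zero there.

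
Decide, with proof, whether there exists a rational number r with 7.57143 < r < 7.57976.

r = 144/19

Look for a denominator N such that an integer falls strictly between N·7.57143 and N·7.57976. N = 19 works: 19·7.57143 = 143.85717 < 144 < 144.01544 = 19·7.57976.
Dividing back, 7.57143 < 144/19 < 7.57976, and 144/19 is rational.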